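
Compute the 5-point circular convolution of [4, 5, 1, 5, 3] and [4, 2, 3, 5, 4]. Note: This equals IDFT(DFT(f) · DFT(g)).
Either evaluate y[k] = Σ_j f[j]·g[(k-j) mod 5] directly, or use IDFT(DFT(f) · DFT(g)). y[0] = 4×4 + 5×4 + 1×5 + 5×3 + 3×2 = 62; y[1] = 4×2 + 5×4 + 1×4 + 5×5 + 3×3 = 66; y[2] = 4×3 + 5×2 + 1×4 + 5×4 + 3×5 = 61; y[3] = 4×5 + 5×3 + 1×2 + 5×4 + 3×4 = 69; y[4] = 4×4 + 5×5 + 1×3 + 5×2 + 3×4 = 66. Result: [62, 66, 61, 69, 66]

[62, 66, 61, 69, 66]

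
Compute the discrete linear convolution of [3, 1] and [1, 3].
y[0] = 3×1 = 3; y[1] = 3×3 + 1×1 = 10; y[2] = 1×3 = 3

[3, 10, 3]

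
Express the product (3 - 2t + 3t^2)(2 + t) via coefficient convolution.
Ascending coefficients: a = [3, -2, 3], b = [2, 1]. c[0] = 3×2 = 6; c[1] = 3×1 + -2×2 = -1; c[2] = -2×1 + 3×2 = 4; c[3] = 3×1 = 3. Result coefficients: [6, -1, 4, 3] → 6 - t + 4t^2 + 3t^3

6 - t + 4t^2 + 3t^3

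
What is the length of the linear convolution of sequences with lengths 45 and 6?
Linear/full convolution length: m + n - 1 = 45 + 6 - 1 = 50

50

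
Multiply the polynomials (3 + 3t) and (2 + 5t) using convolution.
Ascending coefficients: a = [3, 3], b = [2, 5]. c[0] = 3×2 = 6; c[1] = 3×5 + 3×2 = 21; c[2] = 3×5 = 15. Result coefficients: [6, 21, 15] → 6 + 21t + 15t^2

6 + 21t + 15t^2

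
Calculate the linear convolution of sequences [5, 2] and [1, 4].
y[0] = 5×1 = 5; y[1] = 5×4 + 2×1 = 22; y[2] = 2×4 = 8

[5, 22, 8]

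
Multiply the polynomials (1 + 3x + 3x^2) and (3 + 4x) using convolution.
Ascending coefficients: a = [1, 3, 3], b = [3, 4]. c[0] = 1×3 = 3; c[1] = 1×4 + 3×3 = 13; c[2] = 3×4 + 3×3 = 21; c[3] = 3×4 = 12. Result coefficients: [3, 13, 21, 12] → 3 + 13x + 21x^2 + 12x^3

3 + 13x + 21x^2 + 12x^3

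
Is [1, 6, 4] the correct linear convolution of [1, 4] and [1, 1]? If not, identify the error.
Recompute linear convolution of [1, 4] and [1, 1]: y[0] = 1×1 = 1; y[1] = 1×1 + 4×1 = 5; y[2] = 4×1 = 4 → [1, 5, 4]. Compare to given [1, 6, 4]: they differ at index 1: given 6, correct 5, so answer: No

No. Error at index 1: given 6, correct 5.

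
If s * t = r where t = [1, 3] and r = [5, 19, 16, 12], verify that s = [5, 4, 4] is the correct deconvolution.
Forward-compute [5, 4, 4] * [1, 3]: r[0] = 5×1 = 5; r[1] = 5×3 + 4×1 = 19; r[2] = 4×3 + 4×1 = 16; r[3] = 4×3 = 12 → [5, 19, 16, 12]. Matches given r = [5, 19, 16, 12], so verified.

Verified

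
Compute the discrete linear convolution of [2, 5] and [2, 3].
y[0] = 2×2 = 4; y[1] = 2×3 + 5×2 = 16; y[2] = 5×3 = 15

[4, 16, 15]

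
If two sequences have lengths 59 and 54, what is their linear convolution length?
Linear/full convolution length: m + n - 1 = 59 + 54 - 1 = 112

112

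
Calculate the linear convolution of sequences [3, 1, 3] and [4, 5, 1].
y[0] = 3×4 = 12; y[1] = 3×5 + 1×4 = 19; y[2] = 3×1 + 1×5 + 3×4 = 20; y[3] = 1×1 + 3×5 = 16; y[4] = 3×1 = 3

[12, 19, 20, 16, 3]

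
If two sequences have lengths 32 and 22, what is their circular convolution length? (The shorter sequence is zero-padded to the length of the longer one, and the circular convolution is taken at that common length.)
Circular convolution (zero-padding the shorter input) has length max(m, n) = max(32, 22) = 32

32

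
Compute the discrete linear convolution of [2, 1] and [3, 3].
y[0] = 2×3 = 6; y[1] = 2×3 + 1×3 = 9; y[2] = 1×3 = 3

[6, 9, 3]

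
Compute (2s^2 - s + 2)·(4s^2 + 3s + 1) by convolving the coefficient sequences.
Ascending coefficients: a = [2, -1, 2], b = [1, 3, 4]. c[0] = 2×1 = 2; c[1] = 2×3 + -1×1 = 5; c[2] = 2×4 + -1×3 + 2×1 = 7; c[3] = -1×4 + 2×3 = 2; c[4] = 2×4 = 8. Result coefficients: [2, 5, 7, 2, 8] → 8s^4 + 2s^3 + 7s^2 + 5s + 2

8s^4 + 2s^3 + 7s^2 + 5s + 2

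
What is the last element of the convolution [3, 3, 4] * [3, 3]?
Use y[k] = Σ_i a[i]·b[k-i] at k=3. y[3] = 4×3 = 12

12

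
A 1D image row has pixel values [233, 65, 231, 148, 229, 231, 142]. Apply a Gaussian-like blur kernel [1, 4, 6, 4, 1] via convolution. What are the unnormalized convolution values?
Convolve image row [233, 65, 231, 148, 229, 231, 142] with kernel [1, 4, 6, 4, 1]: y[0] = 233×1 = 233; y[1] = 233×4 + 65×1 = 997; y[2] = 233×6 + 65×4 + 231×1 = 1889; y[3] = 233×4 + 65×6 + 231×4 + 148×1 = 2394; y[4] = 233×1 + 65×4 + 231×6 + 148×4 + 229×1 = 2700; y[5] = 65×1 + 231×4 + 148×6 + 229×4 + 231×1 = 3024; y[6] = 231×1 + 148×4 + 229×6 + 231×4 + 142×1 = 3263; y[7] = 148×1 + 229×4 + 231×6 + 142×4 = 3018; y[8] = 229×1 + 231×4 + 142×6 = 2005; y[9] = 231×1 + 142×4 = 799; y[10] = 142×1 = 142 → [233, 997, 1889, 2394, 2700, 3024, 3263, 3018, 2005, 799, 142]. Normalization factor = sum(kernel) = 16.

[233, 997, 1889, 2394, 2700, 3024, 3263, 3018, 2005, 799, 142]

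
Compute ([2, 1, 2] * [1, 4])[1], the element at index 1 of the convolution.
Use y[k] = Σ_i a[i]·b[k-i] at k=1. y[1] = 2×4 + 1×1 = 9

9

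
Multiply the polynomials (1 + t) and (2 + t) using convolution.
Ascending coefficients: a = [1, 1], b = [2, 1]. c[0] = 1×2 = 2; c[1] = 1×1 + 1×2 = 3; c[2] = 1×1 = 1. Result coefficients: [2, 3, 1] → 2 + 3t + t^2

2 + 3t + t^2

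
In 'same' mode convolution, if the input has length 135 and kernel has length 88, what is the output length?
'Same' mode returns an output with the same length as the input: 135

135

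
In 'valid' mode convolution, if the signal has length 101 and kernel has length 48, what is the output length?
'Valid' mode counts only positions where the kernel fully overlaps the signal: m - n + 1 = 101 - 48 + 1 = 54

54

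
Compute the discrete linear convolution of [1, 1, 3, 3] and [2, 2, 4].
y[0] = 1×2 = 2; y[1] = 1×2 + 1×2 = 4; y[2] = 1×4 + 1×2 + 3×2 = 12; y[3] = 1×4 + 3×2 + 3×2 = 16; y[4] = 3×4 + 3×2 = 18; y[5] = 3×4 = 12

[2, 4, 12, 16, 18, 12]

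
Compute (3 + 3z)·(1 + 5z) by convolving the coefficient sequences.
Ascending coefficients: a = [3, 3], b = [1, 5]. c[0] = 3×1 = 3; c[1] = 3×5 + 3×1 = 18; c[2] = 3×5 = 15. Result coefficients: [3, 18, 15] → 3 + 18z + 15z^2

3 + 18z + 15z^2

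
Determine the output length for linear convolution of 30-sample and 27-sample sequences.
Linear/full convolution length: m + n - 1 = 30 + 27 - 1 = 56

56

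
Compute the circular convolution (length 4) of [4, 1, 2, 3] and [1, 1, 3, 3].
Use y[k] = Σ_j a[j]·b[(k-j) mod 4]. y[0] = 4×1 + 1×3 + 2×3 + 3×1 = 16; y[1] = 4×1 + 1×1 + 2×3 + 3×3 = 20; y[2] = 4×3 + 1×1 + 2×1 + 3×3 = 24; y[3] = 4×3 + 1×3 + 2×1 + 3×1 = 20. Result: [16, 20, 24, 20]

[16, 20, 24, 20]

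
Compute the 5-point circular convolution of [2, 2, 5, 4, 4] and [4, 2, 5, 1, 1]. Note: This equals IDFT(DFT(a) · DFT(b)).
Either evaluate y[k] = Σ_j a[j]·b[(k-j) mod 5] directly, or use IDFT(DFT(a) · DFT(b)). y[0] = 2×4 + 2×1 + 5×1 + 4×5 + 4×2 = 43; y[1] = 2×2 + 2×4 + 5×1 + 4×1 + 4×5 = 41; y[2] = 2×5 + 2×2 + 5×4 + 4×1 + 4×1 = 42; y[3] = 2×1 + 2×5 + 5×2 + 4×4 + 4×1 = 42; y[4] = 2×1 + 2×1 + 5×5 + 4×2 + 4×4 = 53. Result: [43, 41, 42, 42, 53]

[43, 41, 42, 42, 53]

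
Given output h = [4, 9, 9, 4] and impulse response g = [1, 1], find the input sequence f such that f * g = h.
Deconvolve h=[4, 9, 9, 4] by g=[1, 1]. Since g[0]=1, solve forward: f[0] = h[0] / 1 = 4; f[1] = (h[1] - 4×1) / 1 = 5; f[2] = (h[2] - 5×1) / 1 = 4. So f = [4, 5, 4]. Check by forward convolution: h[0] = 4×1 = 4; h[1] = 4×1 + 5×1 = 9; h[2] = 5×1 + 4×1 = 9; h[3] = 4×1 = 4

[4, 5, 4]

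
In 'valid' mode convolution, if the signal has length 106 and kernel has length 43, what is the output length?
'Valid' mode counts only positions where the kernel fully overlaps the signal: m - n + 1 = 106 - 43 + 1 = 64

64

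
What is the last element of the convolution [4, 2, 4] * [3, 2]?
Use y[k] = Σ_i a[i]·b[k-i] at k=3. y[3] = 4×2 = 8

8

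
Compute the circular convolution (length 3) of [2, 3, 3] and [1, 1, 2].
Use y[k] = Σ_j x[j]·h[(k-j) mod 3]. y[0] = 2×1 + 3×2 + 3×1 = 11; y[1] = 2×1 + 3×1 + 3×2 = 11; y[2] = 2×2 + 3×1 + 3×1 = 10. Result: [11, 11, 10]

[11, 11, 10]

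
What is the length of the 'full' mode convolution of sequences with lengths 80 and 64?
Linear/full convolution length: m + n - 1 = 80 + 64 - 1 = 143

143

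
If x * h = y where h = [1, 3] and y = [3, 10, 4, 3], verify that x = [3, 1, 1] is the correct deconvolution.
Forward-compute [3, 1, 1] * [1, 3]: y[0] = 3×1 = 3; y[1] = 3×3 + 1×1 = 10; y[2] = 1×3 + 1×1 = 4; y[3] = 1×3 = 3 → [3, 10, 4, 3]. Matches given y = [3, 10, 4, 3], so verified.

Verified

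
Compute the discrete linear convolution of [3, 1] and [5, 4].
y[0] = 3×5 = 15; y[1] = 3×4 + 1×5 = 17; y[2] = 1×4 = 4

[15, 17, 4]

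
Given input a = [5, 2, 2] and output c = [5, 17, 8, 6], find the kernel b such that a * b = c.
Output length 4 = len(a) + len(b) - 1 ⇒ len(b) = 2. Solve b forward using b[k] = (c[k] - Σ_{i≥1} a[i]·b[k-i]) / a[0]: b[0] = c[0] / a[0] = 5 / 5 = 1; b[1] = (c[1] - 2×1) / a[0] = (17 - 2×1) / 5 = 3. So b = [1, 3]. Forward-check [5, 2, 2] * [1, 3]: c[0] = 5×1 = 5; c[1] = 5×3 + 2×1 = 17; c[2] = 2×3 + 2×1 = 8; c[3] = 2×3 = 6 → [5, 17, 8, 6] ✓

[1, 3]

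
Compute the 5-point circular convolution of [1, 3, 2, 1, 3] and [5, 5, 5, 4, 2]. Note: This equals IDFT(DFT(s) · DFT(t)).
Either evaluate y[k] = Σ_j s[j]·t[(k-j) mod 5] directly, or use IDFT(DFT(s) · DFT(t)). y[0] = 1×5 + 3×2 + 2×4 + 1×5 + 3×5 = 39; y[1] = 1×5 + 3×5 + 2×2 + 1×4 + 3×5 = 43; y[2] = 1×5 + 3×5 + 2×5 + 1×2 + 3×4 = 44; y[3] = 1×4 + 3×5 + 2×5 + 1×5 + 3×2 = 40; y[4] = 1×2 + 3×4 + 2×5 + 1×5 + 3×5 = 44. Result: [39, 43, 44, 40, 44]

[39, 43, 44, 40, 44]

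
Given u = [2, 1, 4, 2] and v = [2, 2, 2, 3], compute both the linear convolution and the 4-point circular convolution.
Linear: y_lin[0] = 2×2 = 4; y_lin[1] = 2×2 + 1×2 = 6; y_lin[2] = 2×2 + 1×2 + 4×2 = 14; y_lin[3] = 2×3 + 1×2 + 4×2 + 2×2 = 20; y_lin[4] = 1×3 + 4×2 + 2×2 = 15; y_lin[5] = 4×3 + 2×2 = 16; y_lin[6] = 2×3 = 6 → [4, 6, 14, 20, 15, 16, 6]. Circular (length 4): y[0] = 2×2 + 1×3 + 4×2 + 2×2 = 19; y[1] = 2×2 + 1×2 + 4×3 + 2×2 = 22; y[2] = 2×2 + 1×2 + 4×2 + 2×3 = 20; y[3] = 2×3 + 1×2 + 4×2 + 2×2 = 20 → [19, 22, 20, 20]

Linear: [4, 6, 14, 20, 15, 16, 6], Circular: [19, 22, 20, 20]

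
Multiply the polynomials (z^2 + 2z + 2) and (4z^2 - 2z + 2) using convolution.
Ascending coefficients: a = [2, 2, 1], b = [2, -2, 4]. c[0] = 2×2 = 4; c[1] = 2×-2 + 2×2 = 0; c[2] = 2×4 + 2×-2 + 1×2 = 6; c[3] = 2×4 + 1×-2 = 6; c[4] = 1×4 = 4. Result coefficients: [4, 0, 6, 6, 4] → 4z^4 + 6z^3 + 6z^2 + 4

4z^4 + 6z^3 + 6z^2 + 4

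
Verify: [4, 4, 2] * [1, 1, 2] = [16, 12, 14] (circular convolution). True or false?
Recompute circular convolution of [4, 4, 2] and [1, 1, 2]: y[0] = 4×1 + 4×2 + 2×1 = 14; y[1] = 4×1 + 4×1 + 2×2 = 12; y[2] = 4×2 + 4×1 + 2×1 = 14 → [14, 12, 14]. Compare to given [16, 12, 14]: they differ at index 0: given 16, correct 14, so answer: No

No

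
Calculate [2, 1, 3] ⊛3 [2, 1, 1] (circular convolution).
Use y[k] = Σ_j x[j]·h[(k-j) mod 3]. y[0] = 2×2 + 1×1 + 3×1 = 8; y[1] = 2×1 + 1×2 + 3×1 = 7; y[2] = 2×1 + 1×1 + 3×2 = 9. Result: [8, 7, 9]

[8, 7, 9]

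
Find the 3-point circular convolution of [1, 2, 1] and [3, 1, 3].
Use y[k] = Σ_j s[j]·t[(k-j) mod 3]. y[0] = 1×3 + 2×3 + 1×1 = 10; y[1] = 1×1 + 2×3 + 1×3 = 10; y[2] = 1×3 + 2×1 + 1×3 = 8. Result: [10, 10, 8]

[10, 10, 8]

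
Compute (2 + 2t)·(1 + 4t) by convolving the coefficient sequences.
Ascending coefficients: a = [2, 2], b = [1, 4]. c[0] = 2×1 = 2; c[1] = 2×4 + 2×1 = 10; c[2] = 2×4 = 8. Result coefficients: [2, 10, 8] → 2 + 10t + 8t^2

2 + 10t + 8t^2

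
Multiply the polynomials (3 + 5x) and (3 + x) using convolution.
Ascending coefficients: a = [3, 5], b = [3, 1]. c[0] = 3×3 = 9; c[1] = 3×1 + 5×3 = 18; c[2] = 5×1 = 5. Result coefficients: [9, 18, 5] → 9 + 18x + 5x^2

9 + 18x + 5x^2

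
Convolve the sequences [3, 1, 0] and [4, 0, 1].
y[0] = 3×4 = 12; y[1] = 3×0 + 1×4 = 4; y[2] = 3×1 + 1×0 + 0×4 = 3; y[3] = 1×1 + 0×0 = 1; y[4] = 0×1 = 0

[12, 4, 3, 1, 0]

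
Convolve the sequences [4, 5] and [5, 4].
y[0] = 4×5 = 20; y[1] = 4×4 + 5×5 = 41; y[2] = 5×4 = 20

[20, 41, 20]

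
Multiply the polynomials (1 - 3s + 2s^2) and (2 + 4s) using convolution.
Ascending coefficients: a = [1, -3, 2], b = [2, 4]. c[0] = 1×2 = 2; c[1] = 1×4 + -3×2 = -2; c[2] = -3×4 + 2×2 = -8; c[3] = 2×4 = 8. Result coefficients: [2, -2, -8, 8] → 2 - 2s - 8s^2 + 8s^3

2 - 2s - 8s^2 + 8s^3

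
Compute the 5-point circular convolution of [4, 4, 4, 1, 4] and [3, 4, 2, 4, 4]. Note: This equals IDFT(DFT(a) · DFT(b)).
Either evaluate y[k] = Σ_j a[j]·b[(k-j) mod 5] directly, or use IDFT(DFT(a) · DFT(b)). y[0] = 4×3 + 4×4 + 4×4 + 1×2 + 4×4 = 62; y[1] = 4×4 + 4×3 + 4×4 + 1×4 + 4×2 = 56; y[2] = 4×2 + 4×4 + 4×3 + 1×4 + 4×4 = 56; y[3] = 4×4 + 4×2 + 4×4 + 1×3 + 4×4 = 59; y[4] = 4×4 + 4×4 + 4×2 + 1×4 + 4×3 = 56. Result: [62, 56, 56, 59, 56]

[62, 56, 56, 59, 56]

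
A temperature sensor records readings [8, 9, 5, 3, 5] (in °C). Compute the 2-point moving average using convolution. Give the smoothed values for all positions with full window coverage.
2-point moving average kernel = [1, 1]. Apply in 'valid' mode (full window coverage): avg[0] = (8 + 9) / 2 = 8.5; avg[1] = (9 + 5) / 2 = 7.0; avg[2] = (5 + 3) / 2 = 4.0; avg[3] = (3 + 5) / 2 = 4.0. Smoothed values: [8.5, 7.0, 4.0, 4.0]

[8.5, 7.0, 4.0, 4.0]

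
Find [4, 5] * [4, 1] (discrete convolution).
y[0] = 4×4 = 16; y[1] = 4×1 + 5×4 = 24; y[2] = 5×1 = 5

[16, 24, 5]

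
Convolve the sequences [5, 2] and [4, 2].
y[0] = 5×4 = 20; y[1] = 5×2 + 2×4 = 18; y[2] = 2×2 = 4

[20, 18, 4]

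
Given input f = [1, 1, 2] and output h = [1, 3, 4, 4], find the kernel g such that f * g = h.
Output length 4 = len(f) + len(g) - 1 ⇒ len(g) = 2. Solve g forward using g[k] = (h[k] - Σ_{i≥1} f[i]·g[k-i]) / f[0]: g[0] = h[0] / f[0] = 1 / 1 = 1; g[1] = (h[1] - 1×1) / f[0] = (3 - 1×1) / 1 = 2. So g = [1, 2]. Forward-check [1, 1, 2] * [1, 2]: h[0] = 1×1 = 1; h[1] = 1×2 + 1×1 = 3; h[2] = 1×2 + 2×1 = 4; h[3] = 2×2 = 4 → [1, 3, 4, 4] ✓

[1, 2]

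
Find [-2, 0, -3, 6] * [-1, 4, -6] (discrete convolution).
y[0] = -2×-1 = 2; y[1] = -2×4 + 0×-1 = -8; y[2] = -2×-6 + 0×4 + -3×-1 = 15; y[3] = 0×-6 + -3×4 + 6×-1 = -18; y[4] = -3×-6 + 6×4 = 42; y[5] = 6×-6 = -36

[2, -8, 15, -18, 42, -36]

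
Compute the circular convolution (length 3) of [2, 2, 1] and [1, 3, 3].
Use y[k] = Σ_j u[j]·v[(k-j) mod 3]. y[0] = 2×1 + 2×3 + 1×3 = 11; y[1] = 2×3 + 2×1 + 1×3 = 11; y[2] = 2×3 + 2×3 + 1×1 = 13. Result: [11, 11, 13]

[11, 11, 13]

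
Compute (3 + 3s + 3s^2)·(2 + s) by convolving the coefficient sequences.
Ascending coefficients: a = [3, 3, 3], b = [2, 1]. c[0] = 3×2 = 6; c[1] = 3×1 + 3×2 = 9; c[2] = 3×1 + 3×2 = 9; c[3] = 3×1 = 3. Result coefficients: [6, 9, 9, 3] → 6 + 9s + 9s^2 + 3s^3

6 + 9s + 9s^2 + 3s^3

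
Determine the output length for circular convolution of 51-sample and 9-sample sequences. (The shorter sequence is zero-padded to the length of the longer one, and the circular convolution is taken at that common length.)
Circular convolution (zero-padding the shorter input) has length max(m, n) = max(51, 9) = 51

51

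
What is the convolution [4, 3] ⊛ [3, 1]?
y[0] = 4×3 = 12; y[1] = 4×1 + 3×3 = 13; y[2] = 3×1 = 3

[12, 13, 3]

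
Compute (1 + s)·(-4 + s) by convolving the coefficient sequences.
Ascending coefficients: a = [1, 1], b = [-4, 1]. c[0] = 1×-4 = -4; c[1] = 1×1 + 1×-4 = -3; c[2] = 1×1 = 1. Result coefficients: [-4, -3, 1] → -4 - 3s + s^2

-4 - 3s + s^2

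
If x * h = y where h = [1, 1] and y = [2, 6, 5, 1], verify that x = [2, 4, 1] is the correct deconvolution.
Forward-compute [2, 4, 1] * [1, 1]: y[0] = 2×1 = 2; y[1] = 2×1 + 4×1 = 6; y[2] = 4×1 + 1×1 = 5; y[3] = 1×1 = 1 → [2, 6, 5, 1]. Matches given y = [2, 6, 5, 1], so verified.

Verified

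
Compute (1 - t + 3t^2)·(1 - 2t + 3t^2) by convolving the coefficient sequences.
Ascending coefficients: a = [1, -1, 3], b = [1, -2, 3]. c[0] = 1×1 = 1; c[1] = 1×-2 + -1×1 = -3; c[2] = 1×3 + -1×-2 + 3×1 = 8; c[3] = -1×3 + 3×-2 = -9; c[4] = 3×3 = 9. Result coefficients: [1, -3, 8, -9, 9] → 1 - 3t + 8t^2 - 9t^3 + 9t^4

1 - 3t + 8t^2 - 9t^3 + 9t^4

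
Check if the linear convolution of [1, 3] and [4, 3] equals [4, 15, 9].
Recompute linear convolution of [1, 3] and [4, 3]: y[0] = 1×4 = 4; y[1] = 1×3 + 3×4 = 15; y[2] = 3×3 = 9 → [4, 15, 9]. Given [4, 15, 9] matches, so answer: Yes

Yes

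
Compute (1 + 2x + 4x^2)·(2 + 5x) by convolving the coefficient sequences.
Ascending coefficients: a = [1, 2, 4], b = [2, 5]. c[0] = 1×2 = 2; c[1] = 1×5 + 2×2 = 9; c[2] = 2×5 + 4×2 = 18; c[3] = 4×5 = 20. Result coefficients: [2, 9, 18, 20] → 2 + 9x + 18x^2 + 20x^3

2 + 9x + 18x^2 + 20x^3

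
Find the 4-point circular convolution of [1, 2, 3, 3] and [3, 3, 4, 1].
Use y[k] = Σ_j s[j]·t[(k-j) mod 4]. y[0] = 1×3 + 2×1 + 3×4 + 3×3 = 26; y[1] = 1×3 + 2×3 + 3×1 + 3×4 = 24; y[2] = 1×4 + 2×3 + 3×3 + 3×1 = 22; y[3] = 1×1 + 2×4 + 3×3 + 3×3 = 27. Result: [26, 24, 22, 27]

[26, 24, 22, 27]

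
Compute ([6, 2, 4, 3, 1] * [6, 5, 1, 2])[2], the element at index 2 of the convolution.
Use y[k] = Σ_i a[i]·b[k-i] at k=2. y[2] = 6×1 + 2×5 + 4×6 = 40

40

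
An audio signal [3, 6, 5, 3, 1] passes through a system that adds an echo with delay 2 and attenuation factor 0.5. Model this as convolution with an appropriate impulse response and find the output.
Direct-path + delayed-attenuated-path model → impulse response h = [1, 0, 0.5] (1 at lag 0, 0.5 at lag 2). Output y[n] = x[n] + 0.5·x[n - 2] (with x[n] = 0 outside 0..4): y[0] = 3 + 0.5×0 = 3; y[1] = 6 + 0.5×0 = 6; y[2] = 5 + 0.5×3 = 6.5; y[3] = 3 + 0.5×6 = 6.0; y[4] = 1 + 0.5×5 = 3.5; y[5] = 0 + 0.5×3 = 1.5; y[6] = 0 + 0.5×1 = 0.5. So y = [3, 6, 6.5, 6.0, 3.5, 1.5, 0.5]

[3, 6, 6.5, 6.0, 3.5, 1.5, 0.5]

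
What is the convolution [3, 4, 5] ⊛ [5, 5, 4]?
y[0] = 3×5 = 15; y[1] = 3×5 + 4×5 = 35; y[2] = 3×4 + 4×5 + 5×5 = 57; y[3] = 4×4 + 5×5 = 41; y[4] = 5×4 = 20

[15, 35, 57, 41, 20]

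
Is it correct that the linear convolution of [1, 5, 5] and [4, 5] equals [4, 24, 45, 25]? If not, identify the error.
Recompute linear convolution of [1, 5, 5] and [4, 5]: y[0] = 1×4 = 4; y[1] = 1×5 + 5×4 = 25; y[2] = 5×5 + 5×4 = 45; y[3] = 5×5 = 25 → [4, 25, 45, 25]. Compare to given [4, 24, 45, 25]: they differ at index 1: given 24, correct 25, so answer: No

No. Error at index 1: given 24, correct 25.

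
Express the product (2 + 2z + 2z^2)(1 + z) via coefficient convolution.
Ascending coefficients: a = [2, 2, 2], b = [1, 1]. c[0] = 2×1 = 2; c[1] = 2×1 + 2×1 = 4; c[2] = 2×1 + 2×1 = 4; c[3] = 2×1 = 2. Result coefficients: [2, 4, 4, 2] → 2 + 4z + 4z^2 + 2z^3

2 + 4z + 4z^2 + 2z^3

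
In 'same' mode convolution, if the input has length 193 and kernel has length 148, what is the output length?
'Same' mode returns an output with the same length as the input: 193

193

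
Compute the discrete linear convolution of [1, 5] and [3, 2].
y[0] = 1×3 = 3; y[1] = 1×2 + 5×3 = 17; y[2] = 5×2 = 10

[3, 17, 10]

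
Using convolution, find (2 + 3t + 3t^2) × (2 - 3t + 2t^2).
Ascending coefficients: a = [2, 3, 3], b = [2, -3, 2]. c[0] = 2×2 = 4; c[1] = 2×-3 + 3×2 = 0; c[2] = 2×2 + 3×-3 + 3×2 = 1; c[3] = 3×2 + 3×-3 = -3; c[4] = 3×2 = 6. Result coefficients: [4, 0, 1, -3, 6] → 4 + t^2 - 3t^3 + 6t^4

4 + t^2 - 3t^3 + 6t^4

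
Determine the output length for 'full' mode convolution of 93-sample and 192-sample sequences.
Linear/full convolution length: m + n - 1 = 93 + 192 - 1 = 284

284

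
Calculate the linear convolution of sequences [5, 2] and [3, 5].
y[0] = 5×3 = 15; y[1] = 5×5 + 2×3 = 31; y[2] = 2×5 = 10

[15, 31, 10]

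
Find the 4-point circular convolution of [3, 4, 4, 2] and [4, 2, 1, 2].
Use y[k] = Σ_j u[j]·v[(k-j) mod 4]. y[0] = 3×4 + 4×2 + 4×1 + 2×2 = 28; y[1] = 3×2 + 4×4 + 4×2 + 2×1 = 32; y[2] = 3×1 + 4×2 + 4×4 + 2×2 = 31; y[3] = 3×2 + 4×1 + 4×2 + 2×4 = 26. Result: [28, 32, 31, 26]

[28, 32, 31, 26]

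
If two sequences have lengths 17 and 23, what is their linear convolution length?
Linear/full convolution length: m + n - 1 = 17 + 23 - 1 = 39

39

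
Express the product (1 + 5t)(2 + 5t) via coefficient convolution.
Ascending coefficients: a = [1, 5], b = [2, 5]. c[0] = 1×2 = 2; c[1] = 1×5 + 5×2 = 15; c[2] = 5×5 = 25. Result coefficients: [2, 15, 25] → 2 + 15t + 25t^2

2 + 15t + 25t^2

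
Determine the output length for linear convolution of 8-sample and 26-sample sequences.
Linear/full convolution length: m + n - 1 = 8 + 26 - 1 = 33

33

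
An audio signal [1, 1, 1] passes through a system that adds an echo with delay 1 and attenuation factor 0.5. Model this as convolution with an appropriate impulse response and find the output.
Direct-path + delayed-attenuated-path model → impulse response h = [1, 0.5] (1 at lag 0, 0.5 at lag 1). Output y[n] = x[n] + 0.5·x[n - 1] (with x[n] = 0 outside 0..2): y[0] = 1 + 0.5×0 = 1; y[1] = 1 + 0.5×1 = 1.5; y[2] = 1 + 0.5×1 = 1.5; y[3] = 0 + 0.5×1 = 0.5. So y = [1, 1.5, 1.5, 0.5]

[1, 1.5, 1.5, 0.5]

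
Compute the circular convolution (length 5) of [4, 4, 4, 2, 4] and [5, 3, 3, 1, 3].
Use y[k] = Σ_j u[j]·v[(k-j) mod 5]. y[0] = 4×5 + 4×3 + 4×1 + 2×3 + 4×3 = 54; y[1] = 4×3 + 4×5 + 4×3 + 2×1 + 4×3 = 58; y[2] = 4×3 + 4×3 + 4×5 + 2×3 + 4×1 = 54; y[3] = 4×1 + 4×3 + 4×3 + 2×5 + 4×3 = 50; y[4] = 4×3 + 4×1 + 4×3 + 2×3 + 4×5 = 54. Result: [54, 58, 54, 50, 54]

[54, 58, 54, 50, 54]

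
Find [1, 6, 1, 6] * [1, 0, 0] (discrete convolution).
y[0] = 1×1 = 1; y[1] = 1×0 + 6×1 = 6; y[2] = 1×0 + 6×0 + 1×1 = 1; y[3] = 6×0 + 1×0 + 6×1 = 6; y[4] = 1×0 + 6×0 = 0; y[5] = 6×0 = 0

[1, 6, 1, 6, 0, 0]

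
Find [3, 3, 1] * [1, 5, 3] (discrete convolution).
y[0] = 3×1 = 3; y[1] = 3×5 + 3×1 = 18; y[2] = 3×3 + 3×5 + 1×1 = 25; y[3] = 3×3 + 1×5 = 14; y[4] = 1×3 = 3

[3, 18, 25, 14, 3]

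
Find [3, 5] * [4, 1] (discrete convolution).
y[0] = 3×4 = 12; y[1] = 3×1 + 5×4 = 23; y[2] = 5×1 = 5

[12, 23, 5]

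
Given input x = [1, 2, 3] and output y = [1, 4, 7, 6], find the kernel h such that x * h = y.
Output length 4 = len(x) + len(h) - 1 ⇒ len(h) = 2. Solve h forward using h[k] = (y[k] - Σ_{i≥1} x[i]·h[k-i]) / x[0]: h[0] = y[0] / x[0] = 1 / 1 = 1; h[1] = (y[1] - 2×1) / x[0] = (4 - 2×1) / 1 = 2. So h = [1, 2]. Forward-check [1, 2, 3] * [1, 2]: y[0] = 1×1 = 1; y[1] = 1×2 + 2×1 = 4; y[2] = 2×2 + 3×1 = 7; y[3] = 3×2 = 6 → [1, 4, 7, 6] ✓

[1, 2]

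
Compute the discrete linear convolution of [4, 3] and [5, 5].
y[0] = 4×5 = 20; y[1] = 4×5 + 3×5 = 35; y[2] = 3×5 = 15

[20, 35, 15]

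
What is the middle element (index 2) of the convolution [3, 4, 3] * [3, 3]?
Use y[k] = Σ_i a[i]·b[k-i] at k=2. y[2] = 4×3 + 3×3 = 21

21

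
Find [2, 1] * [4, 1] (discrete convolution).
y[0] = 2×4 = 8; y[1] = 2×1 + 1×4 = 6; y[2] = 1×1 = 1

[8, 6, 1]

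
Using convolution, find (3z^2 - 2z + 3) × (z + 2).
Ascending coefficients: a = [3, -2, 3], b = [2, 1]. c[0] = 3×2 = 6; c[1] = 3×1 + -2×2 = -1; c[2] = -2×1 + 3×2 = 4; c[3] = 3×1 = 3. Result coefficients: [6, -1, 4, 3] → 3z^3 + 4z^2 - z + 6

3z^3 + 4z^2 - z + 6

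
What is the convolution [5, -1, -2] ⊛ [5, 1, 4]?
y[0] = 5×5 = 25; y[1] = 5×1 + -1×5 = 0; y[2] = 5×4 + -1×1 + -2×5 = 9; y[3] = -1×4 + -2×1 = -6; y[4] = -2×4 = -8

[25, 0, 9, -6, -8]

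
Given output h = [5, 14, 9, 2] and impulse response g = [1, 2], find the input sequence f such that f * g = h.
Deconvolve h=[5, 14, 9, 2] by g=[1, 2]. Since g[0]=1, solve forward: f[0] = h[0] / 1 = 5; f[1] = (h[1] - 5×2) / 1 = 4; f[2] = (h[2] - 4×2) / 1 = 1. So f = [5, 4, 1]. Check by forward convolution: h[0] = 5×1 = 5; h[1] = 5×2 + 4×1 = 14; h[2] = 4×2 + 1×1 = 9; h[3] = 1×2 = 2

[5, 4, 1]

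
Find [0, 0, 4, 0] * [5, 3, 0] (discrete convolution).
y[0] = 0×5 = 0; y[1] = 0×3 + 0×5 = 0; y[2] = 0×0 + 0×3 + 4×5 = 20; y[3] = 0×0 + 4×3 + 0×5 = 12; y[4] = 4×0 + 0×3 = 0; y[5] = 0×0 = 0

[0, 0, 20, 12, 0, 0]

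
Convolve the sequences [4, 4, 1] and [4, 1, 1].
y[0] = 4×4 = 16; y[1] = 4×1 + 4×4 = 20; y[2] = 4×1 + 4×1 + 1×4 = 12; y[3] = 4×1 + 1×1 = 5; y[4] = 1×1 = 1

[16, 20, 12, 5, 1]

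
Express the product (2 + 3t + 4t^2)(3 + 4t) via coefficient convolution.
Ascending coefficients: a = [2, 3, 4], b = [3, 4]. c[0] = 2×3 = 6; c[1] = 2×4 + 3×3 = 17; c[2] = 3×4 + 4×3 = 24; c[3] = 4×4 = 16. Result coefficients: [6, 17, 24, 16] → 6 + 17t + 24t^2 + 16t^3

6 + 17t + 24t^2 + 16t^3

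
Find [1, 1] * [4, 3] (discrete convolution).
y[0] = 1×4 = 4; y[1] = 1×3 + 1×4 = 7; y[2] = 1×3 = 3

[4, 7, 3]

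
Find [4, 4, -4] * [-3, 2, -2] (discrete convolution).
y[0] = 4×-3 = -12; y[1] = 4×2 + 4×-3 = -4; y[2] = 4×-2 + 4×2 + -4×-3 = 12; y[3] = 4×-2 + -4×2 = -16; y[4] = -4×-2 = 8

[-12, -4, 12, -16, 8]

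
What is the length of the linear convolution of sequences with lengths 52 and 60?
Linear/full convolution length: m + n - 1 = 52 + 60 - 1 = 111

111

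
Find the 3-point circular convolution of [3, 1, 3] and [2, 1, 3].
Use y[k] = Σ_j a[j]·b[(k-j) mod 3]. y[0] = 3×2 + 1×3 + 3×1 = 12; y[1] = 3×1 + 1×2 + 3×3 = 14; y[2] = 3×3 + 1×1 + 3×2 = 16. Result: [12, 14, 16]

[12, 14, 16]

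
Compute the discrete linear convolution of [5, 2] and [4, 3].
y[0] = 5×4 = 20; y[1] = 5×3 + 2×4 = 23; y[2] = 2×3 = 6

[20, 23, 6]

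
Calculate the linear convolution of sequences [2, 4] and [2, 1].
y[0] = 2×2 = 4; y[1] = 2×1 + 4×2 = 10; y[2] = 4×1 = 4

[4, 10, 4]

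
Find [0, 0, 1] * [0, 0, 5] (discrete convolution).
y[0] = 0×0 = 0; y[1] = 0×0 + 0×0 = 0; y[2] = 0×5 + 0×0 + 1×0 = 0; y[3] = 0×5 + 1×0 = 0; y[4] = 1×5 = 5

[0, 0, 0, 0, 5]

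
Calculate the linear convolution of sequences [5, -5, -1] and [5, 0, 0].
y[0] = 5×5 = 25; y[1] = 5×0 + -5×5 = -25; y[2] = 5×0 + -5×0 + -1×5 = -5; y[3] = -5×0 + -1×0 = 0; y[4] = -1×0 = 0

[25, -25, -5, 0, 0]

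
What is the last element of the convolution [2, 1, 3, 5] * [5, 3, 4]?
Use y[k] = Σ_i a[i]·b[k-i] at k=5. y[5] = 5×4 = 20

20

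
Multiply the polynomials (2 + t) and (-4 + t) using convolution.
Ascending coefficients: a = [2, 1], b = [-4, 1]. c[0] = 2×-4 = -8; c[1] = 2×1 + 1×-4 = -2; c[2] = 1×1 = 1. Result coefficients: [-8, -2, 1] → -8 - 2t + t^2

-8 - 2t + t^2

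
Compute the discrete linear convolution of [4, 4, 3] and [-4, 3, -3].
y[0] = 4×-4 = -16; y[1] = 4×3 + 4×-4 = -4; y[2] = 4×-3 + 4×3 + 3×-4 = -12; y[3] = 4×-3 + 3×3 = -3; y[4] = 3×-3 = -9

[-16, -4, -12, -3, -9]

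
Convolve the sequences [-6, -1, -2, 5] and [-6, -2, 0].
y[0] = -6×-6 = 36; y[1] = -6×-2 + -1×-6 = 18; y[2] = -6×0 + -1×-2 + -2×-6 = 14; y[3] = -1×0 + -2×-2 + 5×-6 = -26; y[4] = -2×0 + 5×-2 = -10; y[5] = 5×0 = 0

[36, 18, 14, -26, -10, 0]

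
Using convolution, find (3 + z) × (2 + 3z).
Ascending coefficients: a = [3, 1], b = [2, 3]. c[0] = 3×2 = 6; c[1] = 3×3 + 1×2 = 11; c[2] = 1×3 = 3. Result coefficients: [6, 11, 3] → 6 + 11z + 3z^2

6 + 11z + 3z^2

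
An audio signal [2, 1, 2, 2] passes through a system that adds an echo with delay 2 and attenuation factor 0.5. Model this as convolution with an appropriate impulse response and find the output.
Direct-path + delayed-attenuated-path model → impulse response h = [1, 0, 0.5] (1 at lag 0, 0.5 at lag 2). Output y[n] = x[n] + 0.5·x[n - 2] (with x[n] = 0 outside 0..3): y[0] = 2 + 0.5×0 = 2; y[1] = 1 + 0.5×0 = 1; y[2] = 2 + 0.5×2 = 3.0; y[3] = 2 + 0.5×1 = 2.5; y[4] = 0 + 0.5×2 = 1.0; y[5] = 0 + 0.5×2 = 1.0. So y = [2, 1, 3.0, 2.5, 1.0, 1.0]

[2, 1, 3.0, 2.5, 1.0, 1.0]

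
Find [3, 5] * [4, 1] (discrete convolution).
y[0] = 3×4 = 12; y[1] = 3×1 + 5×4 = 23; y[2] = 5×1 = 5

[12, 23, 5]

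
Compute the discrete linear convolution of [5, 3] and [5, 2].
y[0] = 5×5 = 25; y[1] = 5×2 + 3×5 = 25; y[2] = 3×2 = 6

[25, 25, 6]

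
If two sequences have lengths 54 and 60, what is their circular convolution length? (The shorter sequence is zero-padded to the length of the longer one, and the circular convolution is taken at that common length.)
Circular convolution (zero-padding the shorter input) has length max(m, n) = max(54, 60) = 60

60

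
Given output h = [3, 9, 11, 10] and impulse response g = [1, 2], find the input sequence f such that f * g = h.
Deconvolve h=[3, 9, 11, 10] by g=[1, 2]. Since g[0]=1, solve forward: f[0] = h[0] / 1 = 3; f[1] = (h[1] - 3×2) / 1 = 3; f[2] = (h[2] - 3×2) / 1 = 5. So f = [3, 3, 5]. Check by forward convolution: h[0] = 3×1 = 3; h[1] = 3×2 + 3×1 = 9; h[2] = 3×2 + 5×1 = 11; h[3] = 5×2 = 10

[3, 3, 5]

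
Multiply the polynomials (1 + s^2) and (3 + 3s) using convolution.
Ascending coefficients: a = [1, 0, 1], b = [3, 3]. c[0] = 1×3 = 3; c[1] = 1×3 + 0×3 = 3; c[2] = 0×3 + 1×3 = 3; c[3] = 1×3 = 3. Result coefficients: [3, 3, 3, 3] → 3 + 3s + 3s^2 + 3s^3

3 + 3s + 3s^2 + 3s^3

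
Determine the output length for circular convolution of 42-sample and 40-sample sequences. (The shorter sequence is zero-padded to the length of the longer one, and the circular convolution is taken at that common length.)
Circular convolution (zero-padding the shorter input) has length max(m, n) = max(42, 40) = 42

42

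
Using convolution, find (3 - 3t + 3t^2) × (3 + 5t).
Ascending coefficients: a = [3, -3, 3], b = [3, 5]. c[0] = 3×3 = 9; c[1] = 3×5 + -3×3 = 6; c[2] = -3×5 + 3×3 = -6; c[3] = 3×5 = 15. Result coefficients: [9, 6, -6, 15] → 9 + 6t - 6t^2 + 15t^3

9 + 6t - 6t^2 + 15t^3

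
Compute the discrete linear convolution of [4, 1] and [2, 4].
y[0] = 4×2 = 8; y[1] = 4×4 + 1×2 = 18; y[2] = 1×4 = 4

[8, 18, 4]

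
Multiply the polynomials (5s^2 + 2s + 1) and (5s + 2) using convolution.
Ascending coefficients: a = [1, 2, 5], b = [2, 5]. c[0] = 1×2 = 2; c[1] = 1×5 + 2×2 = 9; c[2] = 2×5 + 5×2 = 20; c[3] = 5×5 = 25. Result coefficients: [2, 9, 20, 25] → 25s^3 + 20s^2 + 9s + 2

25s^3 + 20s^2 + 9s + 2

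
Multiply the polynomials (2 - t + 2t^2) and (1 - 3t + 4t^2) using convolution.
Ascending coefficients: a = [2, -1, 2], b = [1, -3, 4]. c[0] = 2×1 = 2; c[1] = 2×-3 + -1×1 = -7; c[2] = 2×4 + -1×-3 + 2×1 = 13; c[3] = -1×4 + 2×-3 = -10; c[4] = 2×4 = 8. Result coefficients: [2, -7, 13, -10, 8] → 2 - 7t + 13t^2 - 10t^3 + 8t^4

2 - 7t + 13t^2 - 10t^3 + 8t^4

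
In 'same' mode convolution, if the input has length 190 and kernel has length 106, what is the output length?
'Same' mode returns an output with the same length as the input: 190

190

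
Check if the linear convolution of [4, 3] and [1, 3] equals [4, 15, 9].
Recompute linear convolution of [4, 3] and [1, 3]: y[0] = 4×1 = 4; y[1] = 4×3 + 3×1 = 15; y[2] = 3×3 = 9 → [4, 15, 9]. Given [4, 15, 9] matches, so answer: Yes

Yes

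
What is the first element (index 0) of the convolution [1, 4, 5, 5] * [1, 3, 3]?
Use y[k] = Σ_i a[i]·b[k-i] at k=0. y[0] = 1×1 = 1

1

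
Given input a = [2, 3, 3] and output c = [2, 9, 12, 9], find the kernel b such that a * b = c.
Output length 4 = len(a) + len(b) - 1 ⇒ len(b) = 2. Solve b forward using b[k] = (c[k] - Σ_{i≥1} a[i]·b[k-i]) / a[0]: b[0] = c[0] / a[0] = 2 / 2 = 1; b[1] = (c[1] - 3×1) / a[0] = (9 - 3×1) / 2 = 3. So b = [1, 3]. Forward-check [2, 3, 3] * [1, 3]: c[0] = 2×1 = 2; c[1] = 2×3 + 3×1 = 9; c[2] = 3×3 + 3×1 = 12; c[3] = 3×3 = 9 → [2, 9, 12, 9] ✓

[1, 3]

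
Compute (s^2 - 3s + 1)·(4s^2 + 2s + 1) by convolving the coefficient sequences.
Ascending coefficients: a = [1, -3, 1], b = [1, 2, 4]. c[0] = 1×1 = 1; c[1] = 1×2 + -3×1 = -1; c[2] = 1×4 + -3×2 + 1×1 = -1; c[3] = -3×4 + 1×2 = -10; c[4] = 1×4 = 4. Result coefficients: [1, -1, -1, -10, 4] → 4s^4 - 10s^3 - s^2 - s + 1

4s^4 - 10s^3 - s^2 - s + 1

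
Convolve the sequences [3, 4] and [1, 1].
y[0] = 3×1 = 3; y[1] = 3×1 + 4×1 = 7; y[2] = 4×1 = 4

[3, 7, 4]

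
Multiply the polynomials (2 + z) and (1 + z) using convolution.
Ascending coefficients: a = [2, 1], b = [1, 1]. c[0] = 2×1 = 2; c[1] = 2×1 + 1×1 = 3; c[2] = 1×1 = 1. Result coefficients: [2, 3, 1] → 2 + 3z + z^2

2 + 3z + z^2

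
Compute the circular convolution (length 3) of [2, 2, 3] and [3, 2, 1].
Use y[k] = Σ_j s[j]·t[(k-j) mod 3]. y[0] = 2×3 + 2×1 + 3×2 = 14; y[1] = 2×2 + 2×3 + 3×1 = 13; y[2] = 2×1 + 2×2 + 3×3 = 15. Result: [14, 13, 15]

[14, 13, 15]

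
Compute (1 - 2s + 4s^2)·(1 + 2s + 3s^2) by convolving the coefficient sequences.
Ascending coefficients: a = [1, -2, 4], b = [1, 2, 3]. c[0] = 1×1 = 1; c[1] = 1×2 + -2×1 = 0; c[2] = 1×3 + -2×2 + 4×1 = 3; c[3] = -2×3 + 4×2 = 2; c[4] = 4×3 = 12. Result coefficients: [1, 0, 3, 2, 12] → 1 + 3s^2 + 2s^3 + 12s^4

1 + 3s^2 + 2s^3 + 12s^4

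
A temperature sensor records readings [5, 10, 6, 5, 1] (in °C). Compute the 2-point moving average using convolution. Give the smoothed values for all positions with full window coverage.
2-point moving average kernel = [1, 1]. Apply in 'valid' mode (full window coverage): avg[0] = (5 + 10) / 2 = 7.5; avg[1] = (10 + 6) / 2 = 8.0; avg[2] = (6 + 5) / 2 = 5.5; avg[3] = (5 + 1) / 2 = 3.0. Smoothed values: [7.5, 8.0, 5.5, 3.0]

[7.5, 8.0, 5.5, 3.0]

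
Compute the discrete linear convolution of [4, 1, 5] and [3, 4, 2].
y[0] = 4×3 = 12; y[1] = 4×4 + 1×3 = 19; y[2] = 4×2 + 1×4 + 5×3 = 27; y[3] = 1×2 + 5×4 = 22; y[4] = 5×2 = 10

[12, 19, 27, 22, 10]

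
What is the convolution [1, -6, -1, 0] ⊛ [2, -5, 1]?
y[0] = 1×2 = 2; y[1] = 1×-5 + -6×2 = -17; y[2] = 1×1 + -6×-5 + -1×2 = 29; y[3] = -6×1 + -1×-5 + 0×2 = -1; y[4] = -1×1 + 0×-5 = -1; y[5] = 0×1 = 0

[2, -17, 29, -1, -1, 0]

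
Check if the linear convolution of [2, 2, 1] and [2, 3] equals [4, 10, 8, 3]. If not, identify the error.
Recompute linear convolution of [2, 2, 1] and [2, 3]: y[0] = 2×2 = 4; y[1] = 2×3 + 2×2 = 10; y[2] = 2×3 + 1×2 = 8; y[3] = 1×3 = 3 → [4, 10, 8, 3]. Given [4, 10, 8, 3] matches, so answer: Yes

Yes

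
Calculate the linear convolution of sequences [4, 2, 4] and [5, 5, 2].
y[0] = 4×5 = 20; y[1] = 4×5 + 2×5 = 30; y[2] = 4×2 + 2×5 + 4×5 = 38; y[3] = 2×2 + 4×5 = 24; y[4] = 4×2 = 8

[20, 30, 38, 24, 8]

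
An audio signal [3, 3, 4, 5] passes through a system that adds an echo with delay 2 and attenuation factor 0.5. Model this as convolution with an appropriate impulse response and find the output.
Direct-path + delayed-attenuated-path model → impulse response h = [1, 0, 0.5] (1 at lag 0, 0.5 at lag 2). Output y[n] = x[n] + 0.5·x[n - 2] (with x[n] = 0 outside 0..3): y[0] = 3 + 0.5×0 = 3; y[1] = 3 + 0.5×0 = 3; y[2] = 4 + 0.5×3 = 5.5; y[3] = 5 + 0.5×3 = 6.5; y[4] = 0 + 0.5×4 = 2.0; y[5] = 0 + 0.5×5 = 2.5. So y = [3, 3, 5.5, 6.5, 2.0, 2.5]

[3, 3, 5.5, 6.5, 2.0, 2.5]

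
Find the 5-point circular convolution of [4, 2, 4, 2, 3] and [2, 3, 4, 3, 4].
Use y[k] = Σ_j s[j]·t[(k-j) mod 5]. y[0] = 4×2 + 2×4 + 4×3 + 2×4 + 3×3 = 45; y[1] = 4×3 + 2×2 + 4×4 + 2×3 + 3×4 = 50; y[2] = 4×4 + 2×3 + 4×2 + 2×4 + 3×3 = 47; y[3] = 4×3 + 2×4 + 4×3 + 2×2 + 3×4 = 48; y[4] = 4×4 + 2×3 + 4×4 + 2×3 + 3×2 = 50. Result: [45, 50, 47, 48, 50]

[45, 50, 47, 48, 50]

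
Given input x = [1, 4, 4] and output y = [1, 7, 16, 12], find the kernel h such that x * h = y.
Output length 4 = len(x) + len(h) - 1 ⇒ len(h) = 2. Solve h forward using h[k] = (y[k] - Σ_{i≥1} x[i]·h[k-i]) / x[0]: h[0] = y[0] / x[0] = 1 / 1 = 1; h[1] = (y[1] - 4×1) / x[0] = (7 - 4×1) / 1 = 3. So h = [1, 3]. Forward-check [1, 4, 4] * [1, 3]: y[0] = 1×1 = 1; y[1] = 1×3 + 4×1 = 7; y[2] = 4×3 + 4×1 = 16; y[3] = 4×3 = 12 → [1, 7, 16, 12] ✓

[1, 3]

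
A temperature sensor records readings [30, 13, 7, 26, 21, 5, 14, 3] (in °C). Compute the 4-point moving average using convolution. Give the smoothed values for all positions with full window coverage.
4-point moving average kernel = [1, 1, 1, 1]. Apply in 'valid' mode (full window coverage): avg[0] = (30 + 13 + 7 + 26) / 4 = 19.0; avg[1] = (13 + 7 + 26 + 21) / 4 = 16.75; avg[2] = (7 + 26 + 21 + 5) / 4 = 14.75; avg[3] = (26 + 21 + 5 + 14) / 4 = 16.5; avg[4] = (21 + 5 + 14 + 3) / 4 = 10.75. Smoothed values: [19.0, 16.75, 14.75, 16.5, 10.75]

[19.0, 16.75, 14.75, 16.5, 10.75]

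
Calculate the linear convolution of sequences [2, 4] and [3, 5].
y[0] = 2×3 = 6; y[1] = 2×5 + 4×3 = 22; y[2] = 4×5 = 20

[6, 22, 20]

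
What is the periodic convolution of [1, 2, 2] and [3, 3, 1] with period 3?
Use y[k] = Σ_j u[j]·v[(k-j) mod 3]. y[0] = 1×3 + 2×1 + 2×3 = 11; y[1] = 1×3 + 2×3 + 2×1 = 11; y[2] = 1×1 + 2×3 + 2×3 = 13. Result: [11, 11, 13]

[11, 11, 13]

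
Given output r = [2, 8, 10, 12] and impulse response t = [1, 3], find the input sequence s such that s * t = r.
Deconvolve r=[2, 8, 10, 12] by t=[1, 3]. Since t[0]=1, solve forward: s[0] = r[0] / 1 = 2; s[1] = (r[1] - 2×3) / 1 = 2; s[2] = (r[2] - 2×3) / 1 = 4. So s = [2, 2, 4]. Check by forward convolution: r[0] = 2×1 = 2; r[1] = 2×3 + 2×1 = 8; r[2] = 2×3 + 4×1 = 10; r[3] = 4×3 = 12

[2, 2, 4]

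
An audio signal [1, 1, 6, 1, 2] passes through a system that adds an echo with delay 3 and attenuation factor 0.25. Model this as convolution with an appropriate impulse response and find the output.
Direct-path + delayed-attenuated-path model → impulse response h = [1, 0, 0, 0.25] (1 at lag 0, 0.25 at lag 3). Output y[n] = x[n] + 0.25·x[n - 3] (with x[n] = 0 outside 0..4): y[0] = 1 + 0.25×0 = 1; y[1] = 1 + 0.25×0 = 1; y[2] = 6 + 0.25×0 = 6; y[3] = 1 + 0.25×1 = 1.25; y[4] = 2 + 0.25×1 = 2.25; y[5] = 0 + 0.25×6 = 1.5; y[6] = 0 + 0.25×1 = 0.25; y[7] = 0 + 0.25×2 = 0.5. So y = [1, 1, 6, 1.25, 2.25, 1.5, 0.25, 0.5]

[1, 1, 6, 1.25, 2.25, 1.5, 0.25, 0.5]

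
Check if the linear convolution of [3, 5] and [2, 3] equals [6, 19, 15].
Recompute linear convolution of [3, 5] and [2, 3]: y[0] = 3×2 = 6; y[1] = 3×3 + 5×2 = 19; y[2] = 5×3 = 15 → [6, 19, 15]. Given [6, 19, 15] matches, so answer: Yes

Yes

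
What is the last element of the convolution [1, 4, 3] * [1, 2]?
Use y[k] = Σ_i a[i]·b[k-i] at k=3. y[3] = 3×2 = 6

6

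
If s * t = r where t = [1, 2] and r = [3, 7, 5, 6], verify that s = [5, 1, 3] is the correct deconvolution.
Forward-compute [5, 1, 3] * [1, 2]: r[0] = 5×1 = 5; r[1] = 5×2 + 1×1 = 11; r[2] = 1×2 + 3×1 = 5; r[3] = 3×2 = 6 → [5, 11, 5, 6]. Does not match given r = [3, 7, 5, 6].

Not verified. [5, 1, 3] * [1, 2] = [5, 11, 5, 6], which differs from [3, 7, 5, 6] at index 0.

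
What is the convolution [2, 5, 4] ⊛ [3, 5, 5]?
y[0] = 2×3 = 6; y[1] = 2×5 + 5×3 = 25; y[2] = 2×5 + 5×5 + 4×3 = 47; y[3] = 5×5 + 4×5 = 45; y[4] = 4×5 = 20

[6, 25, 47, 45, 20]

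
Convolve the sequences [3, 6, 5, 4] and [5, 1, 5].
y[0] = 3×5 = 15; y[1] = 3×1 + 6×5 = 33; y[2] = 3×5 + 6×1 + 5×5 = 46; y[3] = 6×5 + 5×1 + 4×5 = 55; y[4] = 5×5 + 4×1 = 29; y[5] = 4×5 = 20

[15, 33, 46, 55, 29, 20]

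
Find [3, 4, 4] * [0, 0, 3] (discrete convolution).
y[0] = 3×0 = 0; y[1] = 3×0 + 4×0 = 0; y[2] = 3×3 + 4×0 + 4×0 = 9; y[3] = 4×3 + 4×0 = 12; y[4] = 4×3 = 12

[0, 0, 9, 12, 12]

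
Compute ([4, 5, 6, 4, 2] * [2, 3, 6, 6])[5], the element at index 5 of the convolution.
Use y[k] = Σ_i a[i]·b[k-i] at k=5. y[5] = 6×6 + 4×6 + 2×3 = 66

66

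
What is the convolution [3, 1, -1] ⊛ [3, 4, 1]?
y[0] = 3×3 = 9; y[1] = 3×4 + 1×3 = 15; y[2] = 3×1 + 1×4 + -1×3 = 4; y[3] = 1×1 + -1×4 = -3; y[4] = -1×1 = -1

[9, 15, 4, -3, -1]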